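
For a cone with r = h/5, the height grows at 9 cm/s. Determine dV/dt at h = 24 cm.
5184π/25 cm³/s

V = (1/3)π(h/5)²h = πh³/75
dV/dt = πh²/25 · 9
At h = 24: dV/dt = 5184π/25 cm³/s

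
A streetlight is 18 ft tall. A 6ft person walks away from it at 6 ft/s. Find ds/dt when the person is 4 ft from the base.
3 ft/s

By similar triangles: 18/(x+s) = 6/s
Solving: s = 6x/12
ds/dt = 6/12 · dx/dt = 1/2 · 6 = 3 ft/s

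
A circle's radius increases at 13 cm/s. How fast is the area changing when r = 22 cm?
572π cm²/s

A = πr²
dA/dt = 2πr · dr/dt = 2π(22)(13) = 572π cm²/s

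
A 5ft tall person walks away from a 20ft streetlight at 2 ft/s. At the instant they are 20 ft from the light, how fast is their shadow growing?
2/3 ft/s

By similar triangles: 20/(x+s) = 5/s
Solving: s = 5x/15
ds/dt = 5/15 · dx/dt = 1/3 · 2 = 2/3 ft/s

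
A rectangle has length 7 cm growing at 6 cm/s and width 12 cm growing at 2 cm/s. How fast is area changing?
86 cm²/s

A = lw
dA/dt = w·dl/dt + l·dw/dt = 12·6 + 7·2 = 86 cm²/s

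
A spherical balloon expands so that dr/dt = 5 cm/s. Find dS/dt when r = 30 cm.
1200π cm²/s

S = 4πr²
dS/dt = dS/dr · dr/dt = 8πr · 5
At r = 30: dS/dt = 1200π cm²/s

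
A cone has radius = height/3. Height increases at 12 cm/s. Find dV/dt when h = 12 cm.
192π cm³/s

V = (1/3)π(h/3)²h = πh³/27
dV/dt = πh²/9 · 12
At h = 12: dV/dt = 192π cm³/s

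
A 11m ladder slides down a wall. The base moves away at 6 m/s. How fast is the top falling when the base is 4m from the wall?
8√105/35 ≈ 2.342 m/s

x² + y² = 11²
2x·dx/dt + 2y·dy/dt = 0
dy/dt = -x/y · dx/dt = -4/√105 · 6 = -8√105/35 m/s
The top is descending at 8√105/35 ≈ 2.342 m/s.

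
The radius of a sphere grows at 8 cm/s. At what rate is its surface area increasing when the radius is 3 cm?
192π cm²/s

S = 4πr²
dS/dt = dS/dr · dr/dt = 8πr · 8
At r = 3: dS/dt = 192π cm²/s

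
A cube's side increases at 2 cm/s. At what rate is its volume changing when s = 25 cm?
3750 cm³/s

V = s³
dV/dt = 3s² · ds/dt = 3·25²·2 = 3750 cm³/s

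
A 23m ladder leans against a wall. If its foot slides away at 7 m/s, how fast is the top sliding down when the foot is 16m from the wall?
16√273/39 ≈ 6.779 m/s

x² + y² = 23²
2x·dx/dt + 2y·dy/dt = 0
dy/dt = -x/y · dx/dt = -16/√273 · 7 = -16√273/39 m/s
The top is descending at 16√273/39 ≈ 6.779 m/s.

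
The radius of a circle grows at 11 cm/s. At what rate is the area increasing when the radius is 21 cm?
462π cm²/s

A = πr²
dA/dt = 2πr · dr/dt = 2π(21)(11) = 462π cm²/s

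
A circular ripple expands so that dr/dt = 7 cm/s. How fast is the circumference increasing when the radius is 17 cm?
14π cm/s

C = 2πr
dC/dt = 2π · dr/dt = 2π · 7 = 14π cm/s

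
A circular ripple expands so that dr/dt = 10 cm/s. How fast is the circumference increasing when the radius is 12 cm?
20π cm/s

C = 2πr
dC/dt = 2π · dr/dt = 2π · 10 = 20π cm/s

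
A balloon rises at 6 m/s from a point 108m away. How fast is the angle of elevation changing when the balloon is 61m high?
0.042119 rad/s

tan(θ) = y/108
sec²(θ) · dθ/dt = (1/108) · dy/dt
dθ/dt = cos²(θ)/108 · 6 = 108/(108² + 61²) · 6
dθ/dt = 0.042119 rad/s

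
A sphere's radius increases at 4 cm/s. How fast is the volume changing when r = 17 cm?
4624π cm³/s

V = (4/3)πr³
dV/dt = dV/dr · dr/dt = 4πr² · 4
At r = 17: dV/dt = 4624π cm³/s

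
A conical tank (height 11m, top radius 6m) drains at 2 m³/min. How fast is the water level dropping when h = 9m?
121/(1458π) ≈ 0.02642 m/min

r/h = 6/11, so r = (6/11)h
V = (1/3)πr²h = (1/3)π((6/11)h)²h = (12/121)πh³
dV/dh = (36/121)πh²
dh/dt = (dV/dt)/(dV/dh) = -2/((36/121)π·9²) = -121/(1458π) m/min
The level is dropping at 121/(1458π) ≈ 0.02642 m/min.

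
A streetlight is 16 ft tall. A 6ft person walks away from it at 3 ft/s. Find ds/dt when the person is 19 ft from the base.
9/5 ft/s

By similar triangles: 16/(x+s) = 6/s
Solving: s = 6x/10
ds/dt = 6/10 · dx/dt = 3/5 · 3 = 9/5 ft/s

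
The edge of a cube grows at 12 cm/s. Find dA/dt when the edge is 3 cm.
432 cm²/s

A = 6s²
dA/dt = 12s · ds/dt = 12·3·12 = 432 cm²/s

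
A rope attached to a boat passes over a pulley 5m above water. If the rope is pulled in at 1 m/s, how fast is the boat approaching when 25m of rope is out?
5√6/12 ≈ 1.021 m/s

rope² = x² + 5²
x = √(25² - 5²) = 10√6
dx/dt = (rope/x) · d(rope)/dt = (25/(10√6)) · (-1) = -5√6/12 m/s
The boat approaches at 5√6/12 ≈ 1.021 m/s.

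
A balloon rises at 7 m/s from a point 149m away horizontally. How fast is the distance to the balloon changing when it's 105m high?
735√33226/33226 ≈ 4.032 m/s

z² = 149² + y²
z = √(149² + 105²) = √33226
dz/dt = y/z · dy/dt = 105/√33226 · 7 = 735√33226/33226 ≈ 4.032 m/s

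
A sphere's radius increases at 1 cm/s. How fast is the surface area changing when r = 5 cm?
40π cm²/s

S = 4πr²
dS/dt = dS/dr · dr/dt = 8πr · 1
At r = 5: dS/dt = 40π cm²/s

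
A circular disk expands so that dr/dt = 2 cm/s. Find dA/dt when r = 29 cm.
116π cm²/s

A = πr²
dA/dt = 2πr · dr/dt = 2π(29)(2) = 116π cm²/s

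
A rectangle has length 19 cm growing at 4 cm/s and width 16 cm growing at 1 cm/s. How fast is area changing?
83 cm²/s

A = lw
dA/dt = w·dl/dt + l·dw/dt = 16·4 + 19·1 = 83 cm²/s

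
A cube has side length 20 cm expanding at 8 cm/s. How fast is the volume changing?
9600 cm³/s

V = s³
dV/dt = 3s² · ds/dt = 3·20²·8 = 9600 cm³/s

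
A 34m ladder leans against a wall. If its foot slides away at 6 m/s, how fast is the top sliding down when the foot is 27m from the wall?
162√427/427 ≈ 7.84 m/s

x² + y² = 34²
2x·dx/dt + 2y·dy/dt = 0
dy/dt = -x/y · dx/dt = -27/√427 · 6 = -162√427/427 m/s
The top is descending at 162√427/427 ≈ 7.84 m/s.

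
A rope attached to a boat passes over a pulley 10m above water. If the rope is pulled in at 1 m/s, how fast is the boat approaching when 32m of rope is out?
16√231/231 ≈ 1.053 m/s

rope² = x² + 10²
x = √(32² - 10²) = 2√231
dx/dt = (rope/x) · d(rope)/dt = (32/(2√231)) · (-1) = -16√231/231 m/s
The boat approaches at 16√231/231 ≈ 1.053 m/s.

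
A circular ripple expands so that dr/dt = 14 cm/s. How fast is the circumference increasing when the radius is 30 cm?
28π cm/s

C = 2πr
dC/dt = 2π · dr/dt = 2π · 14 = 28π cm/s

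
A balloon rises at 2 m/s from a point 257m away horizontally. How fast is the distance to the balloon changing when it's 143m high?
143√86498/43249 ≈ 0.9724 m/s

z² = 257² + y²
z = √(257² + 143²) = √86498
dz/dt = y/z · dy/dt = 143/√86498 · 2 = 143√86498/43249 ≈ 0.9724 m/s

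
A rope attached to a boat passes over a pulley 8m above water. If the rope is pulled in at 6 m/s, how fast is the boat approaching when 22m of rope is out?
22√105/35 ≈ 6.441 m/s

rope² = x² + 8²
x = √(22² - 8²) = 2√105
dx/dt = (rope/x) · d(rope)/dt = (22/(2√105)) · (-6) = -22√105/35 m/s
The boat approaches at 22√105/35 ≈ 6.441 m/s.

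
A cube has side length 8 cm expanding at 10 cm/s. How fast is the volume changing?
1920 cm³/s

V = s³
dV/dt = 3s² · ds/dt = 3·8²·10 = 1920 cm³/s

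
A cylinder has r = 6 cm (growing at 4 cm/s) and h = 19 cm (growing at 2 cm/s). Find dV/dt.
984π cm³/s

V = πr²h
dV/dt = 2πrh·dr/dt + πr²·dh/dt
= 2π(6)(19)(4) + π(6)²(2)
= 984π cm³/s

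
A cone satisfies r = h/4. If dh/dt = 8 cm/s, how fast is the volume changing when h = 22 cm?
242π cm³/s

V = (1/3)π(h/4)²h = πh³/48
dV/dt = πh²/16 · 8
At h = 22: dV/dt = 242π cm³/s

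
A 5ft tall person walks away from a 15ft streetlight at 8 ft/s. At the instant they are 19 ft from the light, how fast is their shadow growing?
4 ft/s

By similar triangles: 15/(x+s) = 5/s
Solving: s = 5x/10
ds/dt = 5/10 · dx/dt = 1/2 · 8 = 4 ft/s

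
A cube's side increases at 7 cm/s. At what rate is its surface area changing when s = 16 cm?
1344 cm²/s

A = 6s²
dA/dt = 12s · ds/dt = 12·16·7 = 1344 cm²/s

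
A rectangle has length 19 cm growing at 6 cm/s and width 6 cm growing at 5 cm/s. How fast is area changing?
131 cm²/s

A = lw
dA/dt = w·dl/dt + l·dw/dt = 6·6 + 19·5 = 131 cm²/s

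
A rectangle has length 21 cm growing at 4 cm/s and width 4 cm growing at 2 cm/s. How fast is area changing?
58 cm²/s

A = lw
dA/dt = w·dl/dt + l·dw/dt = 4·4 + 21·2 = 58 cm²/s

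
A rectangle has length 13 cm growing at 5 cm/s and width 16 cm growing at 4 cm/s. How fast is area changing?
132 cm²/s

A = lw
dA/dt = w·dl/dt + l·dw/dt = 16·5 + 13·4 = 132 cm²/s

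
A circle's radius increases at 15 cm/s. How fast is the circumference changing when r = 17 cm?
30π cm/s

C = 2πr
dC/dt = 2π · dr/dt = 2π · 15 = 30π cm/s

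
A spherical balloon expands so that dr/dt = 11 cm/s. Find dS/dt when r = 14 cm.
1232π cm²/s

S = 4πr²
dS/dt = dS/dr · dr/dt = 8πr · 11
At r = 14: dS/dt = 1232π cm²/s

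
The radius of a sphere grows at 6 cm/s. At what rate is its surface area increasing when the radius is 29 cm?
1392π cm²/s

S = 4πr²
dS/dt = dS/dr · dr/dt = 8πr · 6
At r = 29: dS/dt = 1392π cm²/s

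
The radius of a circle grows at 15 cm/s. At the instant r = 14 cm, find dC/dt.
30π cm/s

C = 2πr
dC/dt = 2π · dr/dt = 2π · 15 = 30π cm/s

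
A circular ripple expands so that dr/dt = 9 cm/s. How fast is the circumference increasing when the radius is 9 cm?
18π cm/s

C = 2πr
dC/dt = 2π · dr/dt = 2π · 9 = 18π cm/s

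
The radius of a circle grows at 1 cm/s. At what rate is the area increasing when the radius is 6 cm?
12π cm²/s

A = πr²
dA/dt = 2πr · dr/dt = 2π(6)(1) = 12π cm²/s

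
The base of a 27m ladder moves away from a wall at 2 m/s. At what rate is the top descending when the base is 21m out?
7√2/4 ≈ 2.475 m/s

x² + y² = 27²
2x·dx/dt + 2y·dy/dt = 0
dy/dt = -x/y · dx/dt = -21/(12√2) · 2 = -7√2/4 m/s
The top is descending at 7√2/4 ≈ 2.475 m/s.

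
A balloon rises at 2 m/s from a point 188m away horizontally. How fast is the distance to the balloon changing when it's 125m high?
250√50969/50969 ≈ 1.107 m/s

z² = 188² + y²
z = √(188² + 125²) = √50969
dz/dt = y/z · dy/dt = 125/√50969 · 2 = 250√50969/50969 ≈ 1.107 m/s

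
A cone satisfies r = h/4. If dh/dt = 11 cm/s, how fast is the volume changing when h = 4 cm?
11π cm³/s

V = (1/3)π(h/4)²h = πh³/48
dV/dt = πh²/16 · 11
At h = 4: dV/dt = 11π cm³/s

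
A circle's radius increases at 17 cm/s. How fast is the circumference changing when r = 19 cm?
34π cm/s

C = 2πr
dC/dt = 2π · dr/dt = 2π · 17 = 34π cm/s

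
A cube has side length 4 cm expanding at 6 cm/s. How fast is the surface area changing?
288 cm²/s

A = 6s²
dA/dt = 12s · ds/dt = 12·4·6 = 288 cm²/s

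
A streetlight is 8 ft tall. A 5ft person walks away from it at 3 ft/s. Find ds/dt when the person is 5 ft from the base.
5 ft/s

By similar triangles: 8/(x+s) = 5/s
Solving: s = 5x/3
ds/dt = 5/3 · dx/dt = 5/3 · 3 = 5 ft/s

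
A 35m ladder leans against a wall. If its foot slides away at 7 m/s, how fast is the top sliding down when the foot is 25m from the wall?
35√6/12 ≈ 7.144 m/s

x² + y² = 35²
2x·dx/dt + 2y·dy/dt = 0
dy/dt = -x/y · dx/dt = -25/(10√6) · 7 = -35√6/12 m/s
The top is descending at 35√6/12 ≈ 7.144 m/s.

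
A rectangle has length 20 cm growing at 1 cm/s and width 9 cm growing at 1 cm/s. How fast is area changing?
29 cm²/s

A = lw
dA/dt = w·dl/dt + l·dw/dt = 9·1 + 20·1 = 29 cm²/s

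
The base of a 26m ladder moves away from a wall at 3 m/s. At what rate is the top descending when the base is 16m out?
8√105/35 ≈ 2.342 m/s

x² + y² = 26²
2x·dx/dt + 2y·dy/dt = 0
dy/dt = -x/y · dx/dt = -16/(2√105) · 3 = -8√105/35 m/s
The top is descending at 8√105/35 ≈ 2.342 m/s.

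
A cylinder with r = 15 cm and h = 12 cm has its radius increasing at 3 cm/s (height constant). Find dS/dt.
252π cm²/s

S = 2πrh + 2πr² (lateral + bases)
dS/dt = (2πh + 4πr)·dr/dt = (2π·12 + 4π·15)·3
= 252π cm²/s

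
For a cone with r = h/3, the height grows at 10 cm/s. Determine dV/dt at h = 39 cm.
1690π cm³/s

V = (1/3)π(h/3)²h = πh³/27
dV/dt = πh²/9 · 10
At h = 39: dV/dt = 1690π cm³/s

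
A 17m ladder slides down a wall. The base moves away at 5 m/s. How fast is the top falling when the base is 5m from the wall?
25√66/132 ≈ 1.539 m/s

x² + y² = 17²
2x·dx/dt + 2y·dy/dt = 0
dy/dt = -x/y · dx/dt = -5/(2√66) · 5 = -25√66/132 m/s
The top is descending at 25√66/132 ≈ 1.539 m/s.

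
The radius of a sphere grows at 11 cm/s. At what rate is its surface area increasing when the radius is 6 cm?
528π cm²/s

S = 4πr²
dS/dt = dS/dr · dr/dt = 8πr · 11
At r = 6: dS/dt = 528π cm²/s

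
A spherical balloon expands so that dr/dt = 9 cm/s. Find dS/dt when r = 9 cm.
648π cm²/s

S = 4πr²
dS/dt = dS/dr · dr/dt = 8πr · 9
At r = 9: dS/dt = 648π cm²/s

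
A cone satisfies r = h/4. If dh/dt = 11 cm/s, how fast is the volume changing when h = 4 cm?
11π cm³/s

V = (1/3)π(h/4)²h = πh³/48
dV/dt = πh²/16 · 11
At h = 4: dV/dt = 11π cm³/s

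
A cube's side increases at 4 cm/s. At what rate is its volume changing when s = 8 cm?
768 cm³/s

V = s³
dV/dt = 3s² · ds/dt = 3·8²·4 = 768 cm³/s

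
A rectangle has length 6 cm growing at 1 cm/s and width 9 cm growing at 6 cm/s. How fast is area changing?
45 cm²/s

A = lw
dA/dt = w·dl/dt + l·dw/dt = 9·1 + 6·6 = 45 cm²/s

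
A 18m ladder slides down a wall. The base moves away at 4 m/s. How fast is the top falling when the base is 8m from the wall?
16√65/65 ≈ 1.985 m/s

x² + y² = 18²
2x·dx/dt + 2y·dy/dt = 0
dy/dt = -x/y · dx/dt = -8/(2√65) · 4 = -16√65/65 m/s
The top is descending at 16√65/65 ≈ 1.985 m/s.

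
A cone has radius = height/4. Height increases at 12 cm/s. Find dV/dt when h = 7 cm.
147π/4 cm³/s

V = (1/3)π(h/4)²h = πh³/48
dV/dt = πh²/16 · 12
At h = 7: dV/dt = 147π/4 cm³/s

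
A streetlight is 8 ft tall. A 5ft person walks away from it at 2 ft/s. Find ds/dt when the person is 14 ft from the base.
10/3 ft/s

By similar triangles: 8/(x+s) = 5/s
Solving: s = 5x/3
ds/dt = 5/3 · dx/dt = 5/3 · 2 = 10/3 ft/s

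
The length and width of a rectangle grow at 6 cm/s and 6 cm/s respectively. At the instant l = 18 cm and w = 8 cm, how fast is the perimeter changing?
24 cm/s

P = 2(l + w)
dP/dt = 2(dl/dt + dw/dt) = 2(6 + 6) = 24 cm/s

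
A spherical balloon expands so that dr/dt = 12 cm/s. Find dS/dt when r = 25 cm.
2400π cm²/s

S = 4πr²
dS/dt = dS/dr · dr/dt = 8πr · 12
At r = 25: dS/dt = 2400π cm²/s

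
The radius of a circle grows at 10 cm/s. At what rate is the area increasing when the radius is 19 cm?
380π cm²/s

A = πr²
dA/dt = 2πr · dr/dt = 2π(19)(10) = 380π cm²/s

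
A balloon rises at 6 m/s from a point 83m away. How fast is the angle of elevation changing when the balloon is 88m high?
0.034033 rad/s

tan(θ) = y/83
sec²(θ) · dθ/dt = (1/83) · dy/dt
dθ/dt = cos²(θ)/83 · 6 = 83/(83² + 88²) · 6
dθ/dt = 0.034033 rad/s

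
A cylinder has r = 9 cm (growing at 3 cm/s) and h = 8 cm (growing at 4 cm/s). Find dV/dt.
756π cm³/s

V = πr²h
dV/dt = 2πrh·dr/dt + πr²·dh/dt
= 2π(9)(8)(3) + π(9)²(4)
= 756π cm³/s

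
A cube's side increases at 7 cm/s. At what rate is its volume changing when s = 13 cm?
3549 cm³/s

V = s³
dV/dt = 3s² · ds/dt = 3·13²·7 = 3549 cm³/s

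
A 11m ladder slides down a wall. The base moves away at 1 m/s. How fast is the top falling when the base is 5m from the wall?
5√6/24 ≈ 0.5103 m/s

x² + y² = 11²
2x·dx/dt + 2y·dy/dt = 0
dy/dt = -x/y · dx/dt = -5/(4√6) · 1 = -5√6/24 m/s
The top is descending at 5√6/24 ≈ 0.5103 m/s.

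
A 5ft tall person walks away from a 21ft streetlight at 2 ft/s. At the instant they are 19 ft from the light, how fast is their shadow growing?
5/8 ft/s

By similar triangles: 21/(x+s) = 5/s
Solving: s = 5x/16
ds/dt = 5/16 · dx/dt = 5/16 · 2 = 5/8 ft/s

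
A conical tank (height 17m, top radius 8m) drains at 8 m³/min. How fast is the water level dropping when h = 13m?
289/(1352π) ≈ 0.06804 m/min

r/h = 8/17, so r = (8/17)h
V = (1/3)πr²h = (1/3)π((8/17)h)²h = (64/867)πh³
dV/dh = (64/289)πh²
dh/dt = (dV/dt)/(dV/dh) = -8/((64/289)π·13²) = -289/(1352π) m/min
The level is dropping at 289/(1352π) ≈ 0.06804 m/min.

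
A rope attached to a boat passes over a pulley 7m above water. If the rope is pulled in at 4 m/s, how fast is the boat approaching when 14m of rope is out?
8√3/3 ≈ 4.619 m/s

rope² = x² + 7²
x = √(14² - 7²) = 7√3
dx/dt = (rope/x) · d(rope)/dt = (14/(7√3)) · (-4) = -8√3/3 m/s
The boat approaches at 8√3/3 ≈ 4.619 m/s.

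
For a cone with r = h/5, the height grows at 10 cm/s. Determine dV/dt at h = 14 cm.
392π/5 cm³/s

V = (1/3)π(h/5)²h = πh³/75
dV/dt = πh²/25 · 10
At h = 14: dV/dt = 392π/5 cm³/s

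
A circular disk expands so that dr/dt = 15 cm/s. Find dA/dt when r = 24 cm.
720π cm²/s

A = πr²
dA/dt = 2πr · dr/dt = 2π(24)(15) = 720π cm²/s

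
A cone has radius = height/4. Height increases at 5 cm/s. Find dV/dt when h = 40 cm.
500π cm³/s

V = (1/3)π(h/4)²h = πh³/48
dV/dt = πh²/16 · 5
At h = 40: dV/dt = 500π cm³/s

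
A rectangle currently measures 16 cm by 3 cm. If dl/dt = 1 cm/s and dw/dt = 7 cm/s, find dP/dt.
16 cm/s

P = 2(l + w)
dP/dt = 2(dl/dt + dw/dt) = 2(1 + 7) = 16 cm/s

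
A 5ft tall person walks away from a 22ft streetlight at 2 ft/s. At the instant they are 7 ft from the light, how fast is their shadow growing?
10/17 ft/s

By similar triangles: 22/(x+s) = 5/s
Solving: s = 5x/17
ds/dt = 5/17 · dx/dt = 5/17 · 2 = 10/17 ft/s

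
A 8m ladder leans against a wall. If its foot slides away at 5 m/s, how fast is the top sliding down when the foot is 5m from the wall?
25√39/39 ≈ 4.003 m/s

x² + y² = 8²
2x·dx/dt + 2y·dy/dt = 0
dy/dt = -x/y · dx/dt = -5/√39 · 5 = -25√39/39 m/s
The top is descending at 25√39/39 ≈ 4.003 m/s.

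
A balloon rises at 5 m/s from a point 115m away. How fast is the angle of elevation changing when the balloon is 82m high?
0.028823 rad/s

tan(θ) = y/115
sec²(θ) · dθ/dt = (1/115) · dy/dt
dθ/dt = cos²(θ)/115 · 5 = 115/(115² + 82²) · 5
dθ/dt = 0.028823 rad/s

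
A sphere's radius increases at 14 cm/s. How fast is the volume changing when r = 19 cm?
20216π cm³/s

V = (4/3)πr³
dV/dt = dV/dr · dr/dt = 4πr² · 14
At r = 19: dV/dt = 20216π cm³/s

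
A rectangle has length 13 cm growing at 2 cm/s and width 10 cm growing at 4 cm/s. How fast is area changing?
72 cm²/s

A = lw
dA/dt = w·dl/dt + l·dw/dt = 10·2 + 13·4 = 72 cm²/s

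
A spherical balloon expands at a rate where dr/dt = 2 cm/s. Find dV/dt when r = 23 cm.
4232π cm³/s

V = (4/3)πr³
dV/dt = dV/dr · dr/dt = 4πr² · 2
At r = 23: dV/dt = 4232π cm³/s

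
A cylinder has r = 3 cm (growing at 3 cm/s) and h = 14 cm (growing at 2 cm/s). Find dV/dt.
270π cm³/s

V = πr²h
dV/dt = 2πrh·dr/dt + πr²·dh/dt
= 2π(3)(14)(3) + π(3)²(2)
= 270π cm³/s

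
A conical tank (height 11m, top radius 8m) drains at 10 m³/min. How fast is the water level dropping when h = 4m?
605/(512π) ≈ 0.3761 m/min

r/h = 8/11, so r = (8/11)h
V = (1/3)πr²h = (1/3)π((8/11)h)²h = (64/363)πh³
dV/dh = (64/121)πh²
dh/dt = (dV/dt)/(dV/dh) = -10/((64/121)π·4²) = -605/(512π) m/min
The level is dropping at 605/(512π) ≈ 0.3761 m/min.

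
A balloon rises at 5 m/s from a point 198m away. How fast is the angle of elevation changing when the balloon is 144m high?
0.016517 rad/s

tan(θ) = y/198
sec²(θ) · dθ/dt = (1/198) · dy/dt
dθ/dt = cos²(θ)/198 · 5 = 198/(198² + 144²) · 5
dθ/dt = 0.016517 rad/s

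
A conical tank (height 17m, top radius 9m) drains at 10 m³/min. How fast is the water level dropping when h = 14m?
1445/(7938π) ≈ 0.05794 m/min

r/h = 9/17, so r = (9/17)h
V = (1/3)πr²h = (1/3)π((9/17)h)²h = (27/289)πh³
dV/dh = (81/289)πh²
dh/dt = (dV/dt)/(dV/dh) = -10/((81/289)π·14²) = -1445/(7938π) m/min
The level is dropping at 1445/(7938π) ≈ 0.05794 m/min.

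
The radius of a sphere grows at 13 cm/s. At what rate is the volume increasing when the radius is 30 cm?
46800π cm³/s

V = (4/3)πr³
dV/dt = dV/dr · dr/dt = 4πr² · 13
At r = 30: dV/dt = 46800π cm³/s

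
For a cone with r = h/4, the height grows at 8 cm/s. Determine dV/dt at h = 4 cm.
8π cm³/s

V = (1/3)π(h/4)²h = πh³/48
dV/dt = πh²/16 · 8
At h = 4: dV/dt = 8π cm³/s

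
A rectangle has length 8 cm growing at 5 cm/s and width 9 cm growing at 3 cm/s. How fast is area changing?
69 cm²/s

A = lw
dA/dt = w·dl/dt + l·dw/dt = 9·5 + 8·3 = 69 cm²/s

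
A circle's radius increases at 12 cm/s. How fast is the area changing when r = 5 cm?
120π cm²/s

A = πr²
dA/dt = 2πr · dr/dt = 2π(5)(12) = 120π cm²/s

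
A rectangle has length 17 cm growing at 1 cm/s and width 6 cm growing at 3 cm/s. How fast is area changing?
57 cm²/s

A = lw
dA/dt = w·dl/dt + l·dw/dt = 6·1 + 17·3 = 57 cm²/s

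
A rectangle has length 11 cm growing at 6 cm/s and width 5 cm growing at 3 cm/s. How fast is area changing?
63 cm²/s

A = lw
dA/dt = w·dl/dt + l·dw/dt = 5·6 + 11·3 = 63 cm²/s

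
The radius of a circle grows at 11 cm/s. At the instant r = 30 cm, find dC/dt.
22π cm/s

C = 2πr
dC/dt = 2π · dr/dt = 2π · 11 = 22π cm/s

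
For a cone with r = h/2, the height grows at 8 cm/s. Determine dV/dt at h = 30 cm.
1800π cm³/s

V = (1/3)π(h/2)²h = πh³/12
dV/dt = πh²/4 · 8
At h = 30: dV/dt = 1800π cm³/s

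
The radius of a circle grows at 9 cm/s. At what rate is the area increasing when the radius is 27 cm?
486π cm²/s

A = πr²
dA/dt = 2πr · dr/dt = 2π(27)(9) = 486π cm²/s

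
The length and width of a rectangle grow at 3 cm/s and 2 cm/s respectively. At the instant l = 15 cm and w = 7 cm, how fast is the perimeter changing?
10 cm/s

P = 2(l + w)
dP/dt = 2(dl/dt + dw/dt) = 2(3 + 2) = 10 cm/s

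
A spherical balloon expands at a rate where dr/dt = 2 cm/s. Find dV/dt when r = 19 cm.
2888π cm³/s

V = (4/3)πr³
dV/dt = dV/dr · dr/dt = 4πr² · 2
At r = 19: dV/dt = 2888π cm³/s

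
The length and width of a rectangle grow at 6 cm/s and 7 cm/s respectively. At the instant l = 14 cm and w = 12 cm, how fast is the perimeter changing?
26 cm/s

P = 2(l + w)
dP/dt = 2(dl/dt + dw/dt) = 2(6 + 7) = 26 cm/s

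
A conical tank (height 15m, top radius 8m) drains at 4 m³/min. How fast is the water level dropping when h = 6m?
25/(64π) ≈ 0.1243 m/min

r/h = 8/15, so r = (8/15)h
V = (1/3)πr²h = (1/3)π((8/15)h)²h = (64/675)πh³
dV/dh = (64/225)πh²
dh/dt = (dV/dt)/(dV/dh) = -4/((64/225)π·6²) = -25/(64π) m/min
The level is dropping at 25/(64π) ≈ 0.1243 m/min.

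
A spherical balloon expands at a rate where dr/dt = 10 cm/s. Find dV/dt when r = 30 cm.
36000π cm³/s

V = (4/3)πr³
dV/dt = dV/dr · dr/dt = 4πr² · 10
At r = 30: dV/dt = 36000π cm³/s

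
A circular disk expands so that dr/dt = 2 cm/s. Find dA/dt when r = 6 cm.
24π cm²/s

A = πr²
dA/dt = 2πr · dr/dt = 2π(6)(2) = 24π cm²/s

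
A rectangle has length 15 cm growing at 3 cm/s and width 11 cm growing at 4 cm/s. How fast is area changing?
93 cm²/s

A = lw
dA/dt = w·dl/dt + l·dw/dt = 11·3 + 15·4 = 93 cm²/s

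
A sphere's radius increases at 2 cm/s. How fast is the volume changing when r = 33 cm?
8712π cm³/s

V = (4/3)πr³
dV/dt = dV/dr · dr/dt = 4πr² · 2
At r = 33: dV/dt = 8712π cm³/s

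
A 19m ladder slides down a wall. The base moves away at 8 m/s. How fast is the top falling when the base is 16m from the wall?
128√105/105 ≈ 12.49 m/s

x² + y² = 19²
2x·dx/dt + 2y·dy/dt = 0
dy/dt = -x/y · dx/dt = -16/√105 · 8 = -128√105/105 m/s
The top is descending at 128√105/105 ≈ 12.49 m/s.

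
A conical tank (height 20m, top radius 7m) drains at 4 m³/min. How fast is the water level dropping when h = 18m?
400/(3969π) ≈ 0.03208 m/min

r/h = 7/20, so r = (7/20)h
V = (1/3)πr²h = (1/3)π((7/20)h)²h = (49/1200)πh³
dV/dh = (49/400)πh²
dh/dt = (dV/dt)/(dV/dh) = -4/((49/400)π·18²) = -400/(3969π) m/min
The level is dropping at 400/(3969π) ≈ 0.03208 m/min.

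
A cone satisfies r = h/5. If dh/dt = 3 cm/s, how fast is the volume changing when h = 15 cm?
27π cm³/s

V = (1/3)π(h/5)²h = πh³/75
dV/dt = πh²/25 · 3
At h = 15: dV/dt = 27π cm³/s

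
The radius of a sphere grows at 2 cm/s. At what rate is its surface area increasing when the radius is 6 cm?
96π cm²/s

S = 4πr²
dS/dt = dS/dr · dr/dt = 8πr · 2
At r = 6: dS/dt = 96π cm²/s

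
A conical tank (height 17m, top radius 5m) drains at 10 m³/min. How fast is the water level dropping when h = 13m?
578/(845π) ≈ 0.2177 m/min

r/h = 5/17, so r = (5/17)h
V = (1/3)πr²h = (1/3)π((5/17)h)²h = (25/867)πh³
dV/dh = (25/289)πh²
dh/dt = (dV/dt)/(dV/dh) = -10/((25/289)π·13²) = -578/(845π) m/min
The level is dropping at 578/(845π) ≈ 0.2177 m/min.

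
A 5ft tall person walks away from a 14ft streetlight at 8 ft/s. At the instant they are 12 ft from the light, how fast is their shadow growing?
40/9 ft/s

By similar triangles: 14/(x+s) = 5/s
Solving: s = 5x/9
ds/dt = 5/9 · dx/dt = 5/9 · 8 = 40/9 ft/s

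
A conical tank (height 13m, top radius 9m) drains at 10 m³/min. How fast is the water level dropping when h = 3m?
1690/(729π) ≈ 0.7379 m/min

r/h = 9/13, so r = (9/13)h
V = (1/3)πr²h = (1/3)π((9/13)h)²h = (27/169)πh³
dV/dh = (81/169)πh²
dh/dt = (dV/dt)/(dV/dh) = -10/((81/169)π·3²) = -1690/(729π) m/min
The level is dropping at 1690/(729π) ≈ 0.7379 m/min.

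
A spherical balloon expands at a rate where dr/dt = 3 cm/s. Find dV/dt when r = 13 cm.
2028π cm³/s

V = (4/3)πr³
dV/dt = dV/dr · dr/dt = 4πr² · 3
At r = 13: dV/dt = 2028π cm³/s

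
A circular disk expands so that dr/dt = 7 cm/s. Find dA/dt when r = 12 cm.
168π cm²/s

A = πr²
dA/dt = 2πr · dr/dt = 2π(12)(7) = 168π cm²/s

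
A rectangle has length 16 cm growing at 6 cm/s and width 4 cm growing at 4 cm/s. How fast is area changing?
88 cm²/s

A = lw
dA/dt = w·dl/dt + l·dw/dt = 4·6 + 16·4 = 88 cm²/s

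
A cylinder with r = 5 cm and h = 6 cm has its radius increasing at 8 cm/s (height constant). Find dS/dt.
256π cm²/s

S = 2πrh + 2πr² (lateral + bases)
dS/dt = (2πh + 4πr)·dr/dt = (2π·6 + 4π·5)·8
= 256π cm²/s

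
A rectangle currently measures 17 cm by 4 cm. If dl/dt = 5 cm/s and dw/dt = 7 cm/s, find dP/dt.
24 cm/s

P = 2(l + w)
dP/dt = 2(dl/dt + dw/dt) = 2(5 + 7) = 24 cm/s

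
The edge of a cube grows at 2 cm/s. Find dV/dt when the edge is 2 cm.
24 cm³/s

V = s³
dV/dt = 3s² · ds/dt = 3·2²·2 = 24 cm³/s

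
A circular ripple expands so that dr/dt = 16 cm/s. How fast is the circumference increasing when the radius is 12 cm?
32π cm/s

C = 2πr
dC/dt = 2π · dr/dt = 2π · 16 = 32π cm/s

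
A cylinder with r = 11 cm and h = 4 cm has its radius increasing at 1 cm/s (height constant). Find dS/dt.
52π cm²/s

S = 2πrh + 2πr² (lateral + bases)
dS/dt = (2πh + 4πr)·dr/dt = (2π·4 + 4π·11)·1
= 52π cm²/s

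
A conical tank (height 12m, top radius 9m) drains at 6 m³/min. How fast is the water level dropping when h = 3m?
32/(27π) ≈ 0.3773 m/min

r/h = 9/12, so r = (3/4)h
V = (1/3)πr²h = (1/3)π((3/4)h)²h = (3/16)πh³
dV/dh = (9/16)πh²
dh/dt = (dV/dt)/(dV/dh) = -6/((9/16)π·3²) = -32/(27π) m/min
The level is dropping at 32/(27π) ≈ 0.3773 m/min.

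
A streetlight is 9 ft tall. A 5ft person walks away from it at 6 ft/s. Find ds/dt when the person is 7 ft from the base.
15/2 ft/s

By similar triangles: 9/(x+s) = 5/s
Solving: s = 5x/4
ds/dt = 5/4 · dx/dt = 5/4 · 6 = 15/2 ft/s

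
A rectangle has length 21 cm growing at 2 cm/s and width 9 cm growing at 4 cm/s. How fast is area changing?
102 cm²/s

A = lw
dA/dt = w·dl/dt + l·dw/dt = 9·2 + 21·4 = 102 cm²/s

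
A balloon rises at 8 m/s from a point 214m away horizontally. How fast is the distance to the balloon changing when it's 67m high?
536√50285/50285 ≈ 2.39 m/s

z² = 214² + y²
z = √(214² + 67²) = √50285
dz/dt = y/z · dy/dt = 67/√50285 · 8 = 536√50285/50285 ≈ 2.39 m/s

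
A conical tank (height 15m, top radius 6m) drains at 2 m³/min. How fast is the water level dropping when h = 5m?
1/(2π) ≈ 0.1592 m/min

r/h = 6/15, so r = (2/5)h
V = (1/3)πr²h = (1/3)π((2/5)h)²h = (4/75)πh³
dV/dh = (4/25)πh²
dh/dt = (dV/dt)/(dV/dh) = -2/((4/25)π·5²) = -1/(2π) m/min
The level is dropping at 1/(2π) ≈ 0.1592 m/min.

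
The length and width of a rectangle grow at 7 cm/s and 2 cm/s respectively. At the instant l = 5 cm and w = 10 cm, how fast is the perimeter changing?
18 cm/s

P = 2(l + w)
dP/dt = 2(dl/dt + dw/dt) = 2(7 + 2) = 18 cm/s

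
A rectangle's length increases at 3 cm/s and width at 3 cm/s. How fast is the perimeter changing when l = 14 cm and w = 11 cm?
12 cm/s

P = 2(l + w)
dP/dt = 2(dl/dt + dw/dt) = 2(3 + 3) = 12 cm/s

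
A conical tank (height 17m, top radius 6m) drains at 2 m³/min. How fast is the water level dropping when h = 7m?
289/(882π) ≈ 0.1043 m/min

r/h = 6/17, so r = (6/17)h
V = (1/3)πr²h = (1/3)π((6/17)h)²h = (12/289)πh³
dV/dh = (36/289)πh²
dh/dt = (dV/dt)/(dV/dh) = -2/((36/289)π·7²) = -289/(882π) m/min
The level is dropping at 289/(882π) ≈ 0.1043 m/min.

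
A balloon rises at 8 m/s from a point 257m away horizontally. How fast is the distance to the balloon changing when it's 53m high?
212√68858/34429 ≈ 1.616 m/s

z² = 257² + y²
z = √(257² + 53²) = √68858
dz/dt = y/z · dy/dt = 53/√68858 · 8 = 212√68858/34429 ≈ 1.616 m/s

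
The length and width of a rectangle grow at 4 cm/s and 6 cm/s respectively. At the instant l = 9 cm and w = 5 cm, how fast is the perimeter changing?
20 cm/s

P = 2(l + w)
dP/dt = 2(dl/dt + dw/dt) = 2(4 + 6) = 20 cm/s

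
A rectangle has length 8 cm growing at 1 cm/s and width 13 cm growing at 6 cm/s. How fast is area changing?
61 cm²/s

A = lw
dA/dt = w·dl/dt + l·dw/dt = 13·1 + 8·6 = 61 cm²/s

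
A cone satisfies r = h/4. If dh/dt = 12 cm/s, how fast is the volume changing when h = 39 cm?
4563π/4 cm³/s

V = (1/3)π(h/4)²h = πh³/48
dV/dt = πh²/16 · 12
At h = 39: dV/dt = 4563π/4 cm³/s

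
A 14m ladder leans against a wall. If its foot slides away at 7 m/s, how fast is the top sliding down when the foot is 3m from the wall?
21√187/187 ≈ 1.536 m/s

x² + y² = 14²
2x·dx/dt + 2y·dy/dt = 0
dy/dt = -x/y · dx/dt = -3/√187 · 7 = -21√187/187 m/s
The top is descending at 21√187/187 ≈ 1.536 m/s.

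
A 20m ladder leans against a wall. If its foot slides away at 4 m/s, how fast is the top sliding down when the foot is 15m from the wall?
12√7/7 ≈ 4.536 m/s

x² + y² = 20²
2x·dx/dt + 2y·dy/dt = 0
dy/dt = -x/y · dx/dt = -15/(5√7) · 4 = -12√7/7 m/s
The top is descending at 12√7/7 ≈ 4.536 m/s.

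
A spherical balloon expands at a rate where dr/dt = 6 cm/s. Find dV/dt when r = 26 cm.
16224π cm³/s

V = (4/3)πr³
dV/dt = dV/dr · dr/dt = 4πr² · 6
At r = 26: dV/dt = 16224π cm³/s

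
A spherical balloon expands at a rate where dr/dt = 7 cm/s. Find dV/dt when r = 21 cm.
12348π cm³/s

V = (4/3)πr³
dV/dt = dV/dr · dr/dt = 4πr² · 7
At r = 21: dV/dt = 12348π cm³/s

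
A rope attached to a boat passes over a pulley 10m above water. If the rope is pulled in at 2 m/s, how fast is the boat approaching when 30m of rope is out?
3√2/2 ≈ 2.121 m/s

rope² = x² + 10²
x = √(30² - 10²) = 20√2
dx/dt = (rope/x) · d(rope)/dt = (30/(20√2)) · (-2) = -3√2/2 m/s
The boat approaches at 3√2/2 ≈ 2.121 m/s.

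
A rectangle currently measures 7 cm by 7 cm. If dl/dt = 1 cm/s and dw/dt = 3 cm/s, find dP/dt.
8 cm/s

P = 2(l + w)
dP/dt = 2(dl/dt + dw/dt) = 2(1 + 3) = 8 cm/s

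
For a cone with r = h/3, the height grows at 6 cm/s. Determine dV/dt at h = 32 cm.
2048π/3 cm³/s

V = (1/3)π(h/3)²h = πh³/27
dV/dt = πh²/9 · 6
At h = 32: dV/dt = 2048π/3 cm³/s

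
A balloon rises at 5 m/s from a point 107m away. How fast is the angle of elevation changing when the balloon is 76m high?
0.03106 rad/s

tan(θ) = y/107
sec²(θ) · dθ/dt = (1/107) · dy/dt
dθ/dt = cos²(θ)/107 · 5 = 107/(107² + 76²) · 5
dθ/dt = 0.03106 rad/s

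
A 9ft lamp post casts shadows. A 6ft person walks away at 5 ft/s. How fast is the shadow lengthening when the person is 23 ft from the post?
10 ft/s

By similar triangles: 9/(x+s) = 6/s
Solving: s = 6x/3
ds/dt = 6/3 · dx/dt = 2 · 5 = 10 ft/s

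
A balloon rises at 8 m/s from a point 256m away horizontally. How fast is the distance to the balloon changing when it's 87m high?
696√73105/73105 ≈ 2.574 m/s

z² = 256² + y²
z = √(256² + 87²) = √73105
dz/dt = y/z · dy/dt = 87/√73105 · 8 = 696√73105/73105 ≈ 2.574 m/s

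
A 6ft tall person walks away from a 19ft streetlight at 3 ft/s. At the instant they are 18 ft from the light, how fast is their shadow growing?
18/13 ft/s

By similar triangles: 19/(x+s) = 6/s
Solving: s = 6x/13
ds/dt = 6/13 · dx/dt = 6/13 · 3 = 18/13 ft/s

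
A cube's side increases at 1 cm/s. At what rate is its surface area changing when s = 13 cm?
156 cm²/s

A = 6s²
dA/dt = 12s · ds/dt = 12·13·1 = 156 cm²/s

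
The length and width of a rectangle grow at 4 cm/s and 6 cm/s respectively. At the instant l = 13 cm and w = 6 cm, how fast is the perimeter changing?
20 cm/s

P = 2(l + w)
dP/dt = 2(dl/dt + dw/dt) = 2(4 + 6) = 20 cm/s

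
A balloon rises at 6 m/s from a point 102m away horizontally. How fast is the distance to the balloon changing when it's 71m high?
426√15445/15445 ≈ 3.428 m/s

z² = 102² + y²
z = √(102² + 71²) = √15445
dz/dt = y/z · dy/dt = 71/√15445 · 6 = 426√15445/15445 ≈ 3.428 m/s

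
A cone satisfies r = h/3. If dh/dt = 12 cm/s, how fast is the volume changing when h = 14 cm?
784π/3 cm³/s

V = (1/3)π(h/3)²h = πh³/27
dV/dt = πh²/9 · 12
At h = 14: dV/dt = 784π/3 cm³/s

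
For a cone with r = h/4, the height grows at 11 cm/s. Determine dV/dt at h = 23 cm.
5819π/16 cm³/s

V = (1/3)π(h/4)²h = πh³/48
dV/dt = πh²/16 · 11
At h = 23: dV/dt = 5819π/16 cm³/s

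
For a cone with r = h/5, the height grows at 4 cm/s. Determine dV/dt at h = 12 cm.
576π/25 cm³/s

V = (1/3)π(h/5)²h = πh³/75
dV/dt = πh²/25 · 4
At h = 12: dV/dt = 576π/25 cm³/s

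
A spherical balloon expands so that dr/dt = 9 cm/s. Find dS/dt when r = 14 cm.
1008π cm²/s

S = 4πr²
dS/dt = dS/dr · dr/dt = 8πr · 9
At r = 14: dS/dt = 1008π cm²/s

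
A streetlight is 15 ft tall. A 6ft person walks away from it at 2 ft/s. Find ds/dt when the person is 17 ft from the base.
4/3 ft/s

By similar triangles: 15/(x+s) = 6/s
Solving: s = 6x/9
ds/dt = 6/9 · dx/dt = 2/3 · 2 = 4/3 ft/s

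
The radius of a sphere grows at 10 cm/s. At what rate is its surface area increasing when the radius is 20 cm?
1600π cm²/s

S = 4πr²
dS/dt = dS/dr · dr/dt = 8πr · 10
At r = 20: dS/dt = 1600π cm²/s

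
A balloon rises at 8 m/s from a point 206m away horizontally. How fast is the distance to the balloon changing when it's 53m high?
424√45245/45245 ≈ 1.993 m/s

z² = 206² + y²
z = √(206² + 53²) = √45245
dz/dt = y/z · dy/dt = 53/√45245 · 8 = 424√45245/45245 ≈ 1.993 m/s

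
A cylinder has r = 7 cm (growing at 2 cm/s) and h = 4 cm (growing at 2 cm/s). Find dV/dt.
210π cm³/s

V = πr²h
dV/dt = 2πrh·dr/dt + πr²·dh/dt
= 2π(7)(4)(2) + π(7)²(2)
= 210π cm³/s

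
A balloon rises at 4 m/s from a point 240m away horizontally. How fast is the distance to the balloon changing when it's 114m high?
76√1961/1961 ≈ 1.716 m/s

z² = 240² + y²
z = √(240² + 114²) = 6√1961
dz/dt = y/z · dy/dt = 114/(6√1961) · 4 = 76√1961/1961 ≈ 1.716 m/s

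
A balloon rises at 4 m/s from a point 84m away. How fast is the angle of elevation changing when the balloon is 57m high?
0.032606 rad/s

tan(θ) = y/84
sec²(θ) · dθ/dt = (1/84) · dy/dt
dθ/dt = cos²(θ)/84 · 4 = 84/(84² + 57²) · 4
dθ/dt = 0.032606 rad/s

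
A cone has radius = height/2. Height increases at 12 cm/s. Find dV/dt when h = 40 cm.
4800π cm³/s

V = (1/3)π(h/2)²h = πh³/12
dV/dt = πh²/4 · 12
At h = 40: dV/dt = 4800π cm³/s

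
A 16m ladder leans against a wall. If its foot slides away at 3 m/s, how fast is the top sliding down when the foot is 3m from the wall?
9√247/247 ≈ 0.5727 m/s

x² + y² = 16²
2x·dx/dt + 2y·dy/dt = 0
dy/dt = -x/y · dx/dt = -3/√247 · 3 = -9√247/247 m/s
The top is descending at 9√247/247 ≈ 0.5727 m/s.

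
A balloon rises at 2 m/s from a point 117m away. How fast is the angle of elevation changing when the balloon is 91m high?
0.010651 rad/s

tan(θ) = y/117
sec²(θ) · dθ/dt = (1/117) · dy/dt
dθ/dt = cos²(θ)/117 · 2 = 117/(117² + 91²) · 2
dθ/dt = 0.010651 rad/s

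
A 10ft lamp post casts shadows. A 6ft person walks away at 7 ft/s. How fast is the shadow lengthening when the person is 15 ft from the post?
21/2 ft/s

By similar triangles: 10/(x+s) = 6/s
Solving: s = 6x/4
ds/dt = 6/4 · dx/dt = 3/2 · 7 = 21/2 ft/s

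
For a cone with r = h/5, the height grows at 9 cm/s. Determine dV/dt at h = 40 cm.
576π cm³/s

V = (1/3)π(h/5)²h = πh³/75
dV/dt = πh²/25 · 9
At h = 40: dV/dt = 576π cm³/s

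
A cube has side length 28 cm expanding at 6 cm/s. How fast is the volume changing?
14112 cm³/s

V = s³
dV/dt = 3s² · ds/dt = 3·28²·6 = 14112 cm³/s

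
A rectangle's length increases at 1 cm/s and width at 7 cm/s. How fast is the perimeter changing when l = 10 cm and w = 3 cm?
16 cm/s

P = 2(l + w)
dP/dt = 2(dl/dt + dw/dt) = 2(1 + 7) = 16 cm/s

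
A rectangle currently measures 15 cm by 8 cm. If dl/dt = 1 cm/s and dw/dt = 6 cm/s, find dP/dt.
14 cm/s

P = 2(l + w)
dP/dt = 2(dl/dt + dw/dt) = 2(1 + 6) = 14 cm/s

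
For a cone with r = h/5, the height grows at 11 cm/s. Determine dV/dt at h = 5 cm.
11π cm³/s

V = (1/3)π(h/5)²h = πh³/75
dV/dt = πh²/25 · 11
At h = 5: dV/dt = 11π cm³/s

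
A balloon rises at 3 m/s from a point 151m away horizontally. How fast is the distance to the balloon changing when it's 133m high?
399√40490/40490 ≈ 1.983 m/s

z² = 151² + y²
z = √(151² + 133²) = √40490
dz/dt = y/z · dy/dt = 133/√40490 · 3 = 399√40490/40490 ≈ 1.983 m/s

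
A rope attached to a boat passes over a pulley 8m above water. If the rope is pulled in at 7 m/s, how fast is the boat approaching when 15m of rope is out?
15√161/23 ≈ 8.275 m/s

rope² = x² + 8²
x = √(15² - 8²) = √161
dx/dt = (rope/x) · d(rope)/dt = (15/√161) · (-7) = -15√161/23 m/s
The boat approaches at 15√161/23 ≈ 8.275 m/s.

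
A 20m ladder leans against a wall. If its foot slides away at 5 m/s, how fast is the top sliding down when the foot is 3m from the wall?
15√391/391 ≈ 0.7586 m/s

x² + y² = 20²
2x·dx/dt + 2y·dy/dt = 0
dy/dt = -x/y · dx/dt = -3/√391 · 5 = -15√391/391 m/s
The top is descending at 15√391/391 ≈ 0.7586 m/s.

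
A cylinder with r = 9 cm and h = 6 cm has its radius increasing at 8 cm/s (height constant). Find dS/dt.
384π cm²/s

S = 2πrh + 2πr² (lateral + bases)
dS/dt = (2πh + 4πr)·dr/dt = (2π·6 + 4π·9)·8
= 384π cm²/s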